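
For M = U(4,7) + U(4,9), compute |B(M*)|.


(M1+M2)* = M1* + M2*.
M1* = U(3,7), bases: C(7,3) = 35.
M2* = U(5,9), bases: C(9,5) = 126.
|B(M*)| = 35 * 126 = 4410.

4410


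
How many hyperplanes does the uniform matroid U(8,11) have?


Hyperplanes of U(8,11) are flats of rank 7.
In a uniform matroid, these are exactly the (7)-element subsets.
Count = C(11,7) = 330.

330


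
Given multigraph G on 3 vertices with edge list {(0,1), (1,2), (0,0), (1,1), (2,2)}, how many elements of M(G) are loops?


In a graphic matroid, a loop is a self-loop edge (u,u) with rank 0.
Examining all 5 edges for self-loops...
Self-loops found: (0,0), (1,1), (2,2)
Number of loops = 3.

3


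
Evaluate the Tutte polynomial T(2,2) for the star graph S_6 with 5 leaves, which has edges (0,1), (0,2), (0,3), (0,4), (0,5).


A star on 6 vertices is a tree with 5 edges.
T(x,y) = x^(5) for any tree.
T(2,2) = 2^5 = 32.

32


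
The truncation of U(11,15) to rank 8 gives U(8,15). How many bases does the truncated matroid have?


Truncating U(11,15) to rank 8 gives U(8,15).
Bases of U(8,15) are all 8-element subsets of 15 elements.
Number of bases = C(15,8) = 6435.

6435


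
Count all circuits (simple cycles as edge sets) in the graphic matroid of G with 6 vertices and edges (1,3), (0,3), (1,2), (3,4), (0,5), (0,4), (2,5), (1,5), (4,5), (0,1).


A circuit in a graphic matroid = edge set of a simple cycle.
G has 6 vertices and 10 edges.
Enumerating all minimal edge subsets forming cycles...
Total circuits found: 21.

21


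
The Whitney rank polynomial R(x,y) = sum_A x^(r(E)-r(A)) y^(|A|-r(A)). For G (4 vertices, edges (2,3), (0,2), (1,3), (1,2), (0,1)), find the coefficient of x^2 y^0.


R(x,y) = sum over A in 2^E of x^(r(E)-r(A)) * y^(|A|-r(A)).
G has 4 vertices, 5 edges. r(E) = 3.
Enumerate all 2^5 = 32 subsets.
Count subsets with r(E)-r(A)=2 and |A|-r(A)=0: 5.

5


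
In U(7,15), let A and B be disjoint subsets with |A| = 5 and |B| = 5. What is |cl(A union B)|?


|A union B| = 5 + 5 = 10 (disjoint).
In U(7,15), cl(S) = S if |S| < 7, else cl(S) = E.
Since 10 >= 7, cl(A union B) = E.
|cl(A union B)| = 15.

15


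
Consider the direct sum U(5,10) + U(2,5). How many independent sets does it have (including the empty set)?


For a direct sum, |I(M1+M2)| = |I(M1)| * |I(M2)|.
|I(U(5,10))| = sum C(10,k) for k=0..5 = 638.
|I(U(2,5))| = sum C(5,k) for k=0..2 = 16.
Total = 638 * 16 = 10208.

10208


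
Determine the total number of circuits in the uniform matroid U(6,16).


In U(6,16), circuits are the (7)-element subsets.
Any set of 7 elements is dependent, and removing any one element gives
an independent set of size 6, so it is a minimal dependent set.
Number of circuits = (16 choose 7) = 11440.

11440


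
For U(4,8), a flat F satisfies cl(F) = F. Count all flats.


Flats of U(4,8): every subset of size < 4 is a flat, plus E itself.
Count = (8 choose 0) + (8 choose 1) + (8 choose 2) + (8 choose 3) + 1
     = 1 + 8 + 28 + 56 + 1
     = 94.

94


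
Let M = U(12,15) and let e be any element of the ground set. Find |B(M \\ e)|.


Deleting e from U(12,15) gives U(12,14) since n > r.
Bases of U(12,14) = (14 choose 12) = 91.

91


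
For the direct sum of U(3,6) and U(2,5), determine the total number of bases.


Bases of a direct sum M1 + M2: |B| = |B(M1)| * |B(M2)|.
|B(U(3,6))| = C(6,3) = 20.
|B(U(2,5))| = C(5,2) = 10.
Total bases = 20 * 10 = 200.

200


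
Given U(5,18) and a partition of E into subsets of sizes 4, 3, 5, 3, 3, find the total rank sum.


r(Ai) = min(|Ai|, 5) for each part.
Sum = min(4,5) + min(3,5) + min(5,5) + min(3,5) + min(3,5)
    = 4 + 3 + 5 + 3 + 3
    = 18.

18


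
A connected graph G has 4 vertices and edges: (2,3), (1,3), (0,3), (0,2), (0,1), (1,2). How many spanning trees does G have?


By Kirchhoff's matrix tree theorem, the number of spanning trees equals
the determinant of any cofactor of the Laplacian matrix L.
G has 4 vertices and 6 edges.
Computing the (3 x 3) cofactor determinant gives 16.

16


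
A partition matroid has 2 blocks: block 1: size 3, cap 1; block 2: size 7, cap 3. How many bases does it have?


A basis picks exactly ci elements from block i.
Number of bases = product of C(|Si|, ci).
= C(3,1) * C(7,3)
= 3 * 35
= 105.

105


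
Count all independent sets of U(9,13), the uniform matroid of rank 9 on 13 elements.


Independent sets of U(9,13) are all subsets of size <= 9.
Count = (13 choose 0) + (13 choose 1) + (13 choose 2) + (13 choose 3) + (13 choose 4) + (13 choose 5) + (13 choose 6) + (13 choose 7) + (13 choose 8) + (13 choose 9)
     = 1 + 13 + 78 + 286 + 715 + 1287 + 1716 + 1716 + 1287 + 715
     = 7814.

7814


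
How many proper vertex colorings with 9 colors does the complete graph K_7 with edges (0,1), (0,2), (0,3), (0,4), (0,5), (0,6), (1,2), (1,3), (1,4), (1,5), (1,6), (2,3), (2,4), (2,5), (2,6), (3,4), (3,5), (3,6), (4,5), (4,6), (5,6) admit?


P(K_7, k) = k(k-1)(k-2)...(k-6).
P(9) = (9) * (8) * (7) * (6) * (5) * (4) * (3) = 181440.

181440


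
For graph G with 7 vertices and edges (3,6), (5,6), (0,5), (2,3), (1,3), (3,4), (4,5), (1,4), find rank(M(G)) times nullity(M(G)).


r(M) = |V| - c = 7 - 1 = 6.
nullity = |E| - r(M) = 8 - 6 = 2.
Product = 6 * 2 = 12.

12


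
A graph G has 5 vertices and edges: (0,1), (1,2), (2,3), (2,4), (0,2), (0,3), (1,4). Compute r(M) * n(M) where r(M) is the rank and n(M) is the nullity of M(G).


r(M) = |V| - c = 5 - 1 = 4.
nullity = |E| - r(M) = 7 - 4 = 3.
Product = 4 * 3 = 12.

12


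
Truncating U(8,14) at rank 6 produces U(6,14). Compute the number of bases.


Truncating U(8,14) to rank 6 gives U(6,14).
Bases of U(6,14) are all 6-element subsets of 14 elements.
Number of bases = (14 choose 6) = 3003.

3003


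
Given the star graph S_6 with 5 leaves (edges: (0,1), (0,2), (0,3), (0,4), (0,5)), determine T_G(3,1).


A star on 6 vertices is a tree with 5 edges.
T(x,y) = x^(5) for any tree.
T(3,1) = 3^5 = 243.

243


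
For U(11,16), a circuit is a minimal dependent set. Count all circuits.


In U(11,16), circuits are the (12)-element subsets.
Any set of 12 elements is dependent, and removing any one element gives
an independent set of size 11, so it is a minimal dependent set.
Number of circuits = (16 choose 12) = 1820.

1820


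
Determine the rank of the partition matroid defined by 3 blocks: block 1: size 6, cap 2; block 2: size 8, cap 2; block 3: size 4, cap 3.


Rank of a partition matroid = sum of min(|Si|, ci) for each block.
= min(6,2) + min(8,2) + min(4,3)
= 2 + 2 + 3
= 7.

7


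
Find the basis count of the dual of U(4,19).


The dual of U(r,n) is U(n-r, n) = U(15,19).
Bases of U(15,19) are all (15)-element subsets.
|B(M*)| = C(19,15) = 3876.

3876


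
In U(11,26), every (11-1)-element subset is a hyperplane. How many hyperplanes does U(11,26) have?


Hyperplanes of U(11,26) are flats of rank 10.
In a uniform matroid, these are exactly the (10)-element subsets.
Count = (26 choose 10) = 5311735.

5311735


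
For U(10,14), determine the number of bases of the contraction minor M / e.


Contracting e from U(10,14) gives U(9,13).
Bases of U(9,13) = C(13,9) = 13! / (9! * 4!) = 715.

715


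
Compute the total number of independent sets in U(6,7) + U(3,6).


For a direct sum, |I(M1+M2)| = |I(M1)| * |I(M2)|.
|I(U(6,7))| = sum C(7,k) for k=0..6 = 127.
|I(U(3,6))| = sum C(6,k) for k=0..3 = 42.
Total = 127 * 42 = 5334.

5334


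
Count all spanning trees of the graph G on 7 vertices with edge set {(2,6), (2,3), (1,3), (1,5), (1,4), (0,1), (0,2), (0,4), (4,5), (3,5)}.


By Kirchhoff's matrix tree theorem, the number of spanning trees equals
the determinant of any cofactor of the Laplacian matrix L.
G has 7 vertices and 10 edges.
Computing the (6 x 6) cofactor determinant gives 66.

66


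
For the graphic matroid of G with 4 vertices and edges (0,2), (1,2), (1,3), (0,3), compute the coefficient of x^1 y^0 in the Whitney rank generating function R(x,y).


R(x,y) = sum over A in 2^E of x^(r(E)-r(A)) * y^(|A|-r(A)).
G has 4 vertices, 4 edges. r(E) = 3.
Enumerate all 2^4 = 16 subsets.
Count subsets with r(E)-r(A)=1 and |A|-r(A)=0: 6.

6


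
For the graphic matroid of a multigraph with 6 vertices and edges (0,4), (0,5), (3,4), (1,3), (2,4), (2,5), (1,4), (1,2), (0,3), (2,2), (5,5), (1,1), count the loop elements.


In a graphic matroid, a loop is a self-loop edge (u,u) with rank 0.
Examining all 12 edges for self-loops...
Self-loops found: (2,2), (5,5), (1,1)
Number of loops = 3.

3


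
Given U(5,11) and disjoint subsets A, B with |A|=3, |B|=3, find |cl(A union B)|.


|A union B| = 3 + 3 = 6 (disjoint).
In U(5,11), cl(S) = S if |S| < 5, else cl(S) = E.
Since 6 >= 5, cl(A union B) = E.
|cl(A union B)| = 11.

11


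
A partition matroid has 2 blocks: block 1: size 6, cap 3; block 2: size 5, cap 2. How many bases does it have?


A basis picks exactly ci elements from block i.
Number of bases = product of C(|Si|, ci).
= C(6,3) * C(5,2)
= 20 * 10
= 200.

200


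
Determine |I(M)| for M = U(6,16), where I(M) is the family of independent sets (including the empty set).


Independent sets of U(6,16) are all subsets of size <= 6.
Count = (16 choose 0) + (16 choose 1) + (16 choose 2) + (16 choose 3) + (16 choose 4) + (16 choose 5) + (16 choose 6)
     = 1 + 16 + 120 + 560 + 1820 + 4368 + 8008
     = 14893.

14893


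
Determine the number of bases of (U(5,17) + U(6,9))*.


(M1+M2)* = M1* + M2*.
M1* = U(12,17), bases: C(17,12) = 6188.
M2* = U(3,9), bases: C(9,3) = 84.
|B(M*)| = 6188 * 84 = 519792.

519792


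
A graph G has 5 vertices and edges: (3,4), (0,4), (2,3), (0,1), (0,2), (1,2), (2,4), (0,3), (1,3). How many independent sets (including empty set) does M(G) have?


An independent set in a graphic matroid is an acyclic edge subset.
G has 5 vertices and 9 edges.
Enumerate all 2^9 = 512 subsets, checking for acyclicity.
Total independent sets = 198.

198


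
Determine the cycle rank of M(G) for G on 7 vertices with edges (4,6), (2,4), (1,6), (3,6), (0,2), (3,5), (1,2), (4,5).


Cycle rank (nullity) = |E| - r(M) = |E| - (|V| - c).
|E| = 8, |V| = 7, c = 1.
Nullity = 8 - (7 - 1) = 8 - 6 = 2.

2


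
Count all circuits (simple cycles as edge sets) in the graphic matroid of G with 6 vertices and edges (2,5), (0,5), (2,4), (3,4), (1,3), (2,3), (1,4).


A circuit in a graphic matroid = edge set of a simple cycle.
G has 6 vertices and 7 edges.
Enumerating all minimal edge subsets forming cycles...
Total circuits found: 3.

3


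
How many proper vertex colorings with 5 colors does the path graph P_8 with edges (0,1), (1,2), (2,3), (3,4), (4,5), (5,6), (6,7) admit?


P(P_8, k) = k * (k-1)^(7).
P(5) = 5 * 4^7 = 5 * 16384 = 81920.

81920


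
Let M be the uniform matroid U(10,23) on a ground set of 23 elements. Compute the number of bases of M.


Bases of U(10,23) are all 10-element subsets of the 23-element ground set.
Number of bases = C(23,10).
(23 choose 10) = 1144066.

1144066


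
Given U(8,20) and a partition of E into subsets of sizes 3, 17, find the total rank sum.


r(Ai) = min(|Ai|, 8) for each part.
Sum = min(3,8) + min(17,8)
    = 3 + 8
    = 11.

11


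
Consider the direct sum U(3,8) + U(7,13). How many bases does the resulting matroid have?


Bases of a direct sum M1 + M2: |B| = |B(M1)| * |B(M2)|.
|B(U(3,8))| = C(8,3) = 56.
|B(U(7,13))| = C(13,7) = 1716.
Total bases = 56 * 1716 = 96096.

96096


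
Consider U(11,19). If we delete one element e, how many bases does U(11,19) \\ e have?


Deleting e from U(11,19) gives U(11,18) since n > r.
Bases of U(11,18) = C(18,11) = 31824.

31824


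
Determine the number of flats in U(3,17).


Flats of U(3,17): every subset of size < 3 is a flat, plus E itself.
Count = (17 choose 0) + (17 choose 1) + (17 choose 2) + 1
     = 1 + 17 + 136 + 1
     = 155.

155


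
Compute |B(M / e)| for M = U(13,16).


Contracting e from U(13,16) gives U(12,15).
Bases of U(12,15) = C(15,12) = 15! / (12! * 3!) = 455.

455


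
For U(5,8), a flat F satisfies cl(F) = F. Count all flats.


Flats of U(5,8): every subset of size < 5 is a flat, plus E itself.
Count = C(8,0) + C(8,1) + C(8,2) + C(8,3) + C(8,4) + 1
     = 1 + 8 + 28 + 56 + 70 + 1
     = 164.

164


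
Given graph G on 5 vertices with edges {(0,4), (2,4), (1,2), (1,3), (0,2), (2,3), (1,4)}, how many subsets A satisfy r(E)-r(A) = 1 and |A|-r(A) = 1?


R(x,y) = sum over A in 2^E of x^(r(E)-r(A)) * y^(|A|-r(A)).
G has 5 vertices, 7 edges. r(E) = 4.
Enumerate all 2^7 = 128 subsets.
Count subsets with r(E)-r(A)=1 and |A|-r(A)=1: 14.

14


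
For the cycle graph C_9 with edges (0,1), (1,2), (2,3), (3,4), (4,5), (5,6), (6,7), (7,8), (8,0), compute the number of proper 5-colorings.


P(C_9, k) = (k-1)^9 + (-1)^9*(k-1).
P(5) = (4)^9 - 4
= 262144 - 4 = 262140.

262140


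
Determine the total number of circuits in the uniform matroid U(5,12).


In U(5,12), circuits are the (6)-element subsets.
Any set of 6 elements is dependent, and removing any one element gives
an independent set of size 5, so it is a minimal dependent set.
Number of circuits = (12 choose 6) = 924.

924


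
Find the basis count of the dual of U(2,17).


The dual of U(r,n) is U(n-r, n) = U(15,17).
Bases of U(15,17) are all (15)-element subsets.
|B(M*)| = C(17,15) = 17! / (15! * 2!) = 136.

136


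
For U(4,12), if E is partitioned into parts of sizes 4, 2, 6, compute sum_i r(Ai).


r(Ai) = min(|Ai|, 4) for each part.
Sum = min(4,4) + min(2,4) + min(6,4)
    = 4 + 2 + 4
    = 10.

10


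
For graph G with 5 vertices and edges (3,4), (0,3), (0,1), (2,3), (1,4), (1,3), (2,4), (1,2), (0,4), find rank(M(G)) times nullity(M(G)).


r(M) = |V| - c = 5 - 1 = 4.
nullity = |E| - r(M) = 9 - 4 = 5.
Product = 4 * 5 = 20.

20


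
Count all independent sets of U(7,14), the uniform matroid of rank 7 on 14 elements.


Independent sets of U(7,14) are all subsets of size <= 7.
Count = (14 choose 0) + (14 choose 1) + (14 choose 2) + (14 choose 3) + (14 choose 4) + (14 choose 5) + (14 choose 6) + (14 choose 7)
     = 1 + 14 + 91 + 364 + 1001 + 2002 + 3003 + 3432
     = 9908.

9908


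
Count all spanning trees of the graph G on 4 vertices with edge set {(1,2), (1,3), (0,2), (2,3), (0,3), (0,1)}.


By Kirchhoff's matrix tree theorem, the number of spanning trees equals
the determinant of any cofactor of the Laplacian matrix L.
G has 4 vertices and 6 edges.
Computing the (3 x 3) cofactor determinant gives 16.

16


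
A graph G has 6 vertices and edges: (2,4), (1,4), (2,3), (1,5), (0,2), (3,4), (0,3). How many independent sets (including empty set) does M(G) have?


An independent set in a graphic matroid is an acyclic edge subset.
G has 6 vertices and 7 edges.
Enumerate all 2^7 = 128 subsets, checking for acyclicity.
Total independent sets = 96.

96


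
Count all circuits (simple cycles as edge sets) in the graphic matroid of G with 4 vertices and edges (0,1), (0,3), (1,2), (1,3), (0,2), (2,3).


A circuit in a graphic matroid = edge set of a simple cycle.
G has 4 vertices and 6 edges.
Enumerating all minimal edge subsets forming cycles...
Total circuits found: 7.

7


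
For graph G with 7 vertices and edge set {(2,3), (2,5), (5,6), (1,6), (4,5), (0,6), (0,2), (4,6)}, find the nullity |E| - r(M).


Cycle rank (nullity) = |E| - r(M) = |E| - (|V| - c).
|E| = 8, |V| = 7, c = 1.
Nullity = 8 - (7 - 1) = 8 - 6 = 2.

2


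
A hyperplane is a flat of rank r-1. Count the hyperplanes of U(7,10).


Hyperplanes of U(7,10) are flats of rank 6.
In a uniform matroid, these are exactly the (6)-element subsets.
Count = C(10,6) = 210.

210


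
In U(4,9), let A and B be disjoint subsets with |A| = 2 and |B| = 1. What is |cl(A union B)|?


|A union B| = 2 + 1 = 3 (disjoint).
In U(4,9), cl(S) = S if |S| < 4, else cl(S) = E.
Since 3 < 4, cl(A union B) = A union B.
|cl(A union B)| = 3.

3


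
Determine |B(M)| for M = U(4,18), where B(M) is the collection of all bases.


Bases of U(4,18) are all 4-element subsets of the 18-element ground set.
Number of bases = C(18,4).
(18 choose 4) = 3060.

3060


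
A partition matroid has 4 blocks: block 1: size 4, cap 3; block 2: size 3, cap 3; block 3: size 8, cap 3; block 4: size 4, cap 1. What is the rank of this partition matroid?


Rank of a partition matroid = sum of min(|Si|, ci) for each block.
= min(4,3) + min(3,3) + min(8,3) + min(4,1)
= 3 + 3 + 3 + 1
= 10.

10


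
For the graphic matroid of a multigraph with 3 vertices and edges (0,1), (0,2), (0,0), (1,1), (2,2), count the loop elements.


In a graphic matroid, a loop is a self-loop edge (u,u) with rank 0.
Examining all 5 edges for self-loops...
Self-loops found: (0,0), (1,1), (2,2)
Number of loops = 3.

3


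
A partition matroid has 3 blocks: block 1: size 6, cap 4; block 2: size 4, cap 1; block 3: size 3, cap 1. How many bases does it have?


A basis picks exactly ci elements from block i.
Number of bases = product of C(|Si|, ci).
= C(6,4) * C(4,1) * C(3,1)
= 15 * 4 * 3
= 180.

180


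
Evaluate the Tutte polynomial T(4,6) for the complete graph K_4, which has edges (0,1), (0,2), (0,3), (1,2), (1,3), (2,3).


T(K_4; x,y) = x^3 + 3x^2 + 4xy + 2x + y^3 + 3y^2 + 2y.
Substituting x=4, y=6:
= 64 + 48 + 96 + 8 + 216 + 108 + 12
= 552.

552


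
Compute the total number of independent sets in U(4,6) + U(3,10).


For a direct sum, |I(M1+M2)| = |I(M1)| * |I(M2)|.
|I(U(4,6))| = sum C(6,k) for k=0..4 = 57.
|I(U(3,10))| = sum C(10,k) for k=0..3 = 176.
Total = 57 * 176 = 10032.

10032


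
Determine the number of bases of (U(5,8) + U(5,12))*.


(M1+M2)* = M1* + M2*.
M1* = U(3,8), bases: C(8,3) = 56.
M2* = U(7,12), bases: C(12,7) = 792.
|B(M*)| = 56 * 792 = 44352.

44352


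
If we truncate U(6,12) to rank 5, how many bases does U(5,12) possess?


Truncating U(6,12) to rank 5 gives U(5,12).
Bases of U(5,12) are all 5-element subsets of 12 elements.
Number of bases = C(12,5) = 12! / (5! * 7!) = 792.

792


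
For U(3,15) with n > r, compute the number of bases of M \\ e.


Deleting e from U(3,15) gives U(3,14) since n > r.
Bases of U(3,14) = C(14,3) = 14! / (3! * 11!) = 364.

364


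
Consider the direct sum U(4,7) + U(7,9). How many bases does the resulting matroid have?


Bases of a direct sum M1 + M2: |B| = |B(M1)| * |B(M2)|.
|B(U(4,7))| = C(7,4) = 35.
|B(U(7,9))| = C(9,7) = 36.
Total bases = 35 * 36 = 1260.

1260


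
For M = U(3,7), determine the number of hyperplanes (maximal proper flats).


Hyperplanes of U(3,7) are flats of rank 2.
In a uniform matroid, these are exactly the (2)-element subsets.
Count = (7 choose 2) = 21.

21


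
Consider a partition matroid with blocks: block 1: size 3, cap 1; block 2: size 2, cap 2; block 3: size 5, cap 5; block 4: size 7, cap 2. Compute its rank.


Rank of a partition matroid = sum of min(|Si|, ci) for each block.
= min(3,1) + min(2,2) + min(5,5) + min(7,2)
= 1 + 2 + 5 + 2
= 10.

10


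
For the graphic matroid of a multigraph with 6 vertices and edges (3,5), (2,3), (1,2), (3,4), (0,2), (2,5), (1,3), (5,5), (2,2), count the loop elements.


In a graphic matroid, a loop is a self-loop edge (u,u) with rank 0.
Examining all 9 edges for self-loops...
Self-loops found: (5,5), (2,2)
Number of loops = 2.

2


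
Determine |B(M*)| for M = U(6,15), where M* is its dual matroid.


The dual of U(r,n) is U(n-r, n) = U(9,15).
Bases of U(9,15) are all (9)-element subsets.
|B(M*)| = (15 choose 9) = 5005.

5005


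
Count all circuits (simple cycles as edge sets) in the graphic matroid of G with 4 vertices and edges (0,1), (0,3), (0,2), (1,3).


A circuit in a graphic matroid = edge set of a simple cycle.
G has 4 vertices and 4 edges.
Enumerating all minimal edge subsets forming cycles...
Total circuits found: 1.

1


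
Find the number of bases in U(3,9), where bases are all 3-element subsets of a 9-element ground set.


Bases of U(3,9) are all 3-element subsets of the 9-element ground set.
Number of bases = C(9,3).
(9 choose 3) = 84.

84


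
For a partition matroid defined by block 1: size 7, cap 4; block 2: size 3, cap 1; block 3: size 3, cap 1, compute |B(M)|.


A basis picks exactly ci elements from block i.
Number of bases = product of C(|Si|, ci).
= C(7,4) * C(3,1) * C(3,1)
= 35 * 3 * 3
= 315.

315


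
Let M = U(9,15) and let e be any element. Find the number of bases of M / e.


Contracting e from U(9,15) gives U(8,14).
Bases of U(8,14) = C(14,8) = 14! / (8! * 6!) = 3003.

3003


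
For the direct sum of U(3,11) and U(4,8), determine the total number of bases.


Bases of a direct sum M1 + M2: |B| = |B(M1)| * |B(M2)|.
|B(U(3,11))| = C(11,3) = 165.
|B(U(4,8))| = C(8,4) = 70.
Total bases = 165 * 70 = 11550.

11550


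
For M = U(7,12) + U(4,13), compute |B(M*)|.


(M1+M2)* = M1* + M2*.
M1* = U(5,12), bases: C(12,5) = 792.
M2* = U(9,13), bases: C(13,9) = 715.
|B(M*)| = 792 * 715 = 566280.

566280


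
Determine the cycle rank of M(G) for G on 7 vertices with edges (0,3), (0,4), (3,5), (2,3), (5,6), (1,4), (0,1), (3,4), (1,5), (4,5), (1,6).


Cycle rank (nullity) = |E| - r(M) = |E| - (|V| - c).
|E| = 11, |V| = 7, c = 1.
Nullity = 11 - (7 - 1) = 11 - 6 = 5.

5


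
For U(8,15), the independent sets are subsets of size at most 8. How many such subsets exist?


Independent sets of U(8,15) are all subsets of size <= 8.
Count = (15 choose 0) + (15 choose 1) + (15 choose 2) + (15 choose 3) + (15 choose 4) + (15 choose 5) + (15 choose 6) + (15 choose 7) + (15 choose 8)
     = 1 + 15 + 105 + 455 + 1365 + 3003 + 5005 + 6435 + 6435
     = 22819.

22819


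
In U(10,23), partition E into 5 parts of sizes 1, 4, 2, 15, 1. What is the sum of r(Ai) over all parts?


r(Ai) = min(|Ai|, 10) for each part.
Sum = min(1,10) + min(4,10) + min(2,10) + min(15,10) + min(1,10)
    = 1 + 4 + 2 + 10 + 1
    = 18.

18


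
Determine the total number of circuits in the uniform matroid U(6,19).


In U(6,19), circuits are the (7)-element subsets.
Any set of 7 elements is dependent, and removing any one element gives
an independent set of size 6, so it is a minimal dependent set.
Number of circuits = C(19,7) = 50388.

50388


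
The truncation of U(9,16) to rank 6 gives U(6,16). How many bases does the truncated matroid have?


Truncating U(9,16) to rank 6 gives U(6,16).
Bases of U(6,16) are all 6-element subsets of 16 elements.
Number of bases = (16 choose 6) = 8008.

8008


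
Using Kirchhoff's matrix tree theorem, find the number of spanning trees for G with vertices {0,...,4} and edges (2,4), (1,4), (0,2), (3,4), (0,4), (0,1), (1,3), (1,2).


By Kirchhoff's matrix tree theorem, the number of spanning trees equals
the determinant of any cofactor of the Laplacian matrix L.
G has 5 vertices and 8 edges.
Computing the (4 x 4) cofactor determinant gives 40.

40


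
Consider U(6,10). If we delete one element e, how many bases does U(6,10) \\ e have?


Deleting e from U(6,10) gives U(6,9) since n > r.
Bases of U(6,9) = C(9,6) = 9! / (6! * 3!) = 84.

84


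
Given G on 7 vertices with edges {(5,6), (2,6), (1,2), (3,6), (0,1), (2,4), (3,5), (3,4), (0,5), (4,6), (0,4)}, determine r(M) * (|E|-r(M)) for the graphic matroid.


r(M) = |V| - c = 7 - 1 = 6.
nullity = |E| - r(M) = 11 - 6 = 5.
Product = 6 * 5 = 30.

30


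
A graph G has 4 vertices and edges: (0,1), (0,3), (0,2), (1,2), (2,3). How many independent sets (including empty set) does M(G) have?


An independent set in a graphic matroid is an acyclic edge subset.
G has 4 vertices and 5 edges.
Enumerate all 2^5 = 32 subsets, checking for acyclicity.
Total independent sets = 24.

24


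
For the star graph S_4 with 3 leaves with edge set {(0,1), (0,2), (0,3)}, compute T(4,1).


A star on 4 vertices is a tree with 3 edges.
T(x,y) = x^(3) for any tree.
T(4,1) = 4^3 = 64.

64


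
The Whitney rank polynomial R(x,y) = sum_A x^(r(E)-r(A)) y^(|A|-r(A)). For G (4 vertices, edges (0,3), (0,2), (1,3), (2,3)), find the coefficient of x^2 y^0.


R(x,y) = sum over A in 2^E of x^(r(E)-r(A)) * y^(|A|-r(A)).
G has 4 vertices, 4 edges. r(E) = 3.
Enumerate all 2^4 = 16 subsets.
Count subsets with r(E)-r(A)=2 and |A|-r(A)=0: 4.

4


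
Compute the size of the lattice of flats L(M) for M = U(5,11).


Flats of U(5,11): every subset of size < 5 is a flat, plus E itself.
Count = (11 choose 0) + (11 choose 1) + (11 choose 2) + (11 choose 3) + (11 choose 4) + 1
     = 1 + 11 + 55 + 165 + 330 + 1
     = 563.

563


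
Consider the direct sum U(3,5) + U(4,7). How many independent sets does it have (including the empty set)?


For a direct sum, |I(M1+M2)| = |I(M1)| * |I(M2)|.
|I(U(3,5))| = sum C(5,k) for k=0..3 = 26.
|I(U(4,7))| = sum C(7,k) for k=0..4 = 99.
Total = 26 * 99 = 2574.

2574


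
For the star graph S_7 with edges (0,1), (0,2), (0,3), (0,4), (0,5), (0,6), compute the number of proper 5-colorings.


P(tree, k) = k * (k-1)^(6) for any tree on 7 vertices.
P(5) = 5 * 4^6 = 5 * 4096 = 20480.

20480


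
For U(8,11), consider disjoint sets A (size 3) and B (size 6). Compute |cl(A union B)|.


|A union B| = 3 + 6 = 9 (disjoint).
In U(8,11), cl(S) = S if |S| < 8, else cl(S) = E.
Since 9 >= 8, cl(A union B) = E.
|cl(A union B)| = 11.

11


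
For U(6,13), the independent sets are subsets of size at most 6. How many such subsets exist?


Independent sets of U(6,13) are all subsets of size <= 6.
Count = C(13,0) + C(13,1) + C(13,2) + C(13,3) + C(13,4) + C(13,5) + C(13,6)
     = 1 + 13 + 78 + 286 + 715 + 1287 + 1716
     = 4096.

4096


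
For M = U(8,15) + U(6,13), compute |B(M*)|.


(M1+M2)* = M1* + M2*.
M1* = U(7,15), bases: C(15,7) = 6435.
M2* = U(7,13), bases: C(13,7) = 1716.
|B(M*)| = 6435 * 1716 = 11042460.

11042460


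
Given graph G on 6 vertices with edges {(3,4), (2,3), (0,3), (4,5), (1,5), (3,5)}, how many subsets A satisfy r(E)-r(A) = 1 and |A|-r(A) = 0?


R(x,y) = sum over A in 2^E of x^(r(E)-r(A)) * y^(|A|-r(A)).
G has 6 vertices, 6 edges. r(E) = 5.
Enumerate all 2^6 = 64 subsets.
Count subsets with r(E)-r(A)=1 and |A|-r(A)=0: 12.

12


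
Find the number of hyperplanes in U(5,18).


Hyperplanes of U(5,18) are flats of rank 4.
In a uniform matroid, these are exactly the (4)-element subsets.
Count = (18 choose 4) = 3060.

3060


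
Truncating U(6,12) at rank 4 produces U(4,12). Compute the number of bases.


Truncating U(6,12) to rank 4 gives U(4,12).
Bases of U(4,12) are all 4-element subsets of 12 elements.
Number of bases = C(12,4) = (12 * 11 * 10 * 9) / (1 * 2 * 3 * 4) = 495.

495


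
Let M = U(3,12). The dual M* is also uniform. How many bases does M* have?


The dual of U(r,n) is U(n-r, n) = U(9,12).
Bases of U(9,12) are all (9)-element subsets.
|B(M*)| = C(12,9) = 12! / (9! * 3!) = 220.

220


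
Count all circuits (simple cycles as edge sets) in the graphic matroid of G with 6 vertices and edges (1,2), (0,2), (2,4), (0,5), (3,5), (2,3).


A circuit in a graphic matroid = edge set of a simple cycle.
G has 6 vertices and 6 edges.
Enumerating all minimal edge subsets forming cycles...
Total circuits found: 1.

1


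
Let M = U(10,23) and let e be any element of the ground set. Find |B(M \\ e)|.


Deleting e from U(10,23) gives U(10,22) since n > r.
Bases of U(10,22) = C(22,10) = 22! / (10! * 12!) = 646646.

646646


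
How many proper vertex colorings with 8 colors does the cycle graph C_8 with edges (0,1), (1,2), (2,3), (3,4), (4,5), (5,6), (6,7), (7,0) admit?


P(C_8, k) = (k-1)^8 + (-1)^8*(k-1).
P(8) = (7)^8 + 7
= 5764801 + 7 = 5764808.

5764808


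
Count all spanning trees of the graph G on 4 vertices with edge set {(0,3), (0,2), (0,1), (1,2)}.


By Kirchhoff's matrix tree theorem, the number of spanning trees equals
the determinant of any cofactor of the Laplacian matrix L.
G has 4 vertices and 4 edges.
Computing the (3 x 3) cofactor determinant gives 3.

3


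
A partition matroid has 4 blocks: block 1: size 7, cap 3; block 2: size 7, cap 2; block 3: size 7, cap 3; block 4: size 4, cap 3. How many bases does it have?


A basis picks exactly ci elements from block i.
Number of bases = product of C(|Si|, ci).
= C(7,3) * C(7,2) * C(7,3) * C(4,3)
= 35 * 21 * 35 * 4
= 102900.

102900


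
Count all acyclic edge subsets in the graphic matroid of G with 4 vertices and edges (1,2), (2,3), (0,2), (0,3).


An independent set in a graphic matroid is an acyclic edge subset.
G has 4 vertices and 4 edges.
Enumerate all 2^4 = 16 subsets, checking for acyclicity.
Total independent sets = 14.

14


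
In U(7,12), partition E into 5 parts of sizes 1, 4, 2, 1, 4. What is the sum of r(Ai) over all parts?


r(Ai) = min(|Ai|, 7) for each part.
Sum = min(1,7) + min(4,7) + min(2,7) + min(1,7) + min(4,7)
    = 1 + 4 + 2 + 1 + 4
    = 12.

12


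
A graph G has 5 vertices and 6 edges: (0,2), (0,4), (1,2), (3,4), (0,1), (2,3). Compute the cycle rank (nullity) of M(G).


Cycle rank (nullity) = |E| - r(M) = |E| - (|V| - c).
|E| = 6, |V| = 5, c = 1.
Nullity = 6 - (5 - 1) = 6 - 4 = 2.

2


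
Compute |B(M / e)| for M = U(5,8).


Contracting e from U(5,8) gives U(4,7).
Bases of U(4,7) = (7 choose 4) = 35.

35


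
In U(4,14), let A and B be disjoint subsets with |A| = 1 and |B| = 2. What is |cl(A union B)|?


|A union B| = 1 + 2 = 3 (disjoint).
In U(4,14), cl(S) = S if |S| < 4, else cl(S) = E.
Since 3 < 4, cl(A union B) = A union B.
|cl(A union B)| = 3.

3


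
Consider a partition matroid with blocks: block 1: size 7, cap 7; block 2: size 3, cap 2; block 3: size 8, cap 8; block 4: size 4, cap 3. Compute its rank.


Rank of a partition matroid = sum of min(|Si|, ci) for each block.
= min(7,7) + min(3,2) + min(8,8) + min(4,3)
= 7 + 2 + 8 + 3
= 20.

20


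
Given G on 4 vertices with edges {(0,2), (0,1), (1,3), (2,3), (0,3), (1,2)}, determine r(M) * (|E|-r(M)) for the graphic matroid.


r(M) = |V| - c = 4 - 1 = 3.
nullity = |E| - r(M) = 6 - 3 = 3.
Product = 3 * 3 = 9.

9


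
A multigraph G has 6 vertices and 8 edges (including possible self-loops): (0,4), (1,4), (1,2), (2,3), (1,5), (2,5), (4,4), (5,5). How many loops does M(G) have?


In a graphic matroid, a loop is a self-loop edge (u,u) with rank 0.
Examining all 8 edges for self-loops...
Self-loops found: (4,4), (5,5)
Number of loops = 2.

2


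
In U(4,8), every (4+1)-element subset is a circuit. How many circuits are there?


In U(4,8), circuits are the (5)-element subsets.
Any set of 5 elements is dependent, and removing any one element gives
an independent set of size 4, so it is a minimal dependent set.
Number of circuits = C(8,5) = 56.

56


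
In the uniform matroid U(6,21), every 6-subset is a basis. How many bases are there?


Bases of U(6,21) are all 6-element subsets of the 21-element ground set.
Number of bases = C(21,6).
C(21,6) = 21! / (6! * 15!) = 54264.

54264


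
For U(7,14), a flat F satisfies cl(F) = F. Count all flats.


Flats of U(7,14): every subset of size < 7 is a flat, plus E itself.
Count = (14 choose 0) + (14 choose 1) + (14 choose 2) + (14 choose 3) + (14 choose 4) + (14 choose 5) + (14 choose 6) + 1
     = 1 + 14 + 91 + 364 + 1001 + 2002 + 3003 + 1
     = 6477.

6477


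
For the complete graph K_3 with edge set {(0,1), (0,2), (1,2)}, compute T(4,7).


T(K_3; x,y) = x^2 + x + y.
T(4,7) = 16 + 4 + 7 = 27.

27


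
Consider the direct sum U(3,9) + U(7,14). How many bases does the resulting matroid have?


Bases of a direct sum M1 + M2: |B| = |B(M1)| * |B(M2)|.
|B(U(3,9))| = C(9,3) = 84.
|B(U(7,14))| = C(14,7) = 3432.
Total bases = 84 * 3432 = 288288.

288288


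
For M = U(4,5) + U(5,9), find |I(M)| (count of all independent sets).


For a direct sum, |I(M1+M2)| = |I(M1)| * |I(M2)|.
|I(U(4,5))| = sum C(5,k) for k=0..4 = 31.
|I(U(5,9))| = sum C(9,k) for k=0..5 = 382.
Total = 31 * 382 = 11842.

11842


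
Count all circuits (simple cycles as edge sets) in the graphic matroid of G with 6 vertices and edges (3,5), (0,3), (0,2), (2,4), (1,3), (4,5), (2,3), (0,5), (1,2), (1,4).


A circuit in a graphic matroid = edge set of a simple cycle.
G has 6 vertices and 10 edges.
Enumerating all minimal edge subsets forming cycles...
Total circuits found: 23.

23


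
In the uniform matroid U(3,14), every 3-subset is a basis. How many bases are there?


Bases of U(3,14) are all 3-element subsets of the 14-element ground set.
Number of bases = C(14,3).
(14 choose 3) = 364.

364


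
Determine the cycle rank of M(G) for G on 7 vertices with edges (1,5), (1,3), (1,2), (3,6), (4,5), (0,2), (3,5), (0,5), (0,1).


Cycle rank (nullity) = |E| - r(M) = |E| - (|V| - c).
|E| = 9, |V| = 7, c = 1.
Nullity = 9 - (7 - 1) = 9 - 6 = 3.

3


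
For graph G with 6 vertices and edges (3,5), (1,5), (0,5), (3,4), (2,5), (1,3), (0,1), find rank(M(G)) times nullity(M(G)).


r(M) = |V| - c = 6 - 1 = 5.
nullity = |E| - r(M) = 7 - 5 = 2.
Product = 5 * 2 = 10.

10


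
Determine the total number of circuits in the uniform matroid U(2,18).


In U(2,18), circuits are the (3)-element subsets.
Any set of 3 elements is dependent, and removing any one element gives
an independent set of size 2, so it is a minimal dependent set.
Number of circuits = (18 choose 3) = 816.

816


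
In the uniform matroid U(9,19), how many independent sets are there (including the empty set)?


Independent sets of U(9,19) are all subsets of size <= 9.
Count = C(19,0) + C(19,1) + C(19,2) + C(19,3) + C(19,4) + C(19,5) + C(19,6) + C(19,7) + C(19,8) + C(19,9)
     = 1 + 19 + 171 + 969 + 3876 + 11628 + 27132 + 50388 + 75582 + 92378
     = 262144.

262144


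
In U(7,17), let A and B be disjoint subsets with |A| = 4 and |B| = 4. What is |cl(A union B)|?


|A union B| = 4 + 4 = 8 (disjoint).
In U(7,17), cl(S) = S if |S| < 7, else cl(S) = E.
Since 8 >= 7, cl(A union B) = E.
|cl(A union B)| = 17.

17


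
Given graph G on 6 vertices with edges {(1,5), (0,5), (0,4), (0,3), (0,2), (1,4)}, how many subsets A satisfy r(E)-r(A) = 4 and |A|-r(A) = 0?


R(x,y) = sum over A in 2^E of x^(r(E)-r(A)) * y^(|A|-r(A)).
G has 6 vertices, 6 edges. r(E) = 5.
Enumerate all 2^6 = 64 subsets.
Count subsets with r(E)-r(A)=4 and |A|-r(A)=0: 6.

6


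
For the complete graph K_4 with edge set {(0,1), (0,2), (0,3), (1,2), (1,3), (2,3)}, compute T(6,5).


T(K_4; x,y) = x^3 + 3x^2 + 4xy + 2x + y^3 + 3y^2 + 2y.
Substituting x=6, y=5:
= 216 + 108 + 120 + 12 + 125 + 75 + 10
= 666.

666


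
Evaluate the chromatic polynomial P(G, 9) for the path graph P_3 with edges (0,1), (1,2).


P(P_3, k) = k * (k-1)^(2).
P(9) = 9 * 8^2 = 9 * 64 = 576.

576


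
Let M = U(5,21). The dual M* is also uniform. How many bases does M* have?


The dual of U(r,n) is U(n-r, n) = U(16,21).
Bases of U(16,21) are all (16)-element subsets.
|B(M*)| = (21 choose 16) = 20349.

20349


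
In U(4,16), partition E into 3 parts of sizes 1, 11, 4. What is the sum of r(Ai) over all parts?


r(Ai) = min(|Ai|, 4) for each part.
Sum = min(1,4) + min(11,4) + min(4,4)
    = 1 + 4 + 4
    = 9.

9


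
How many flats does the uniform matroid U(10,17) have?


Flats of U(10,17): every subset of size < 10 is a flat, plus E itself.
Count = (17 choose 0) + (17 choose 1) + (17 choose 2) + (17 choose 3) + (17 choose 4) + (17 choose 5) + (17 choose 6) + (17 choose 7) + (17 choose 8) + (17 choose 9) + 1
     = 1 + 17 + 136 + 680 + 2380 + 6188 + 12376 + 19448 + 24310 + 24310 + 1
     = 89847.

89847


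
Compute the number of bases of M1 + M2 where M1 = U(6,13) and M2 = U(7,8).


Bases of a direct sum M1 + M2: |B| = |B(M1)| * |B(M2)|.
|B(U(6,13))| = C(13,6) = 1716.
|B(U(7,8))| = C(8,7) = 8.
Total bases = 1716 * 8 = 13728.

13728


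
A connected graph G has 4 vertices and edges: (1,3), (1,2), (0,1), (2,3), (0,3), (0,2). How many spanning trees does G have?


By Kirchhoff's matrix tree theorem, the number of spanning trees equals
the determinant of any cofactor of the Laplacian matrix L.
G has 4 vertices and 6 edges.
Computing the (3 x 3) cofactor determinant gives 16.

16


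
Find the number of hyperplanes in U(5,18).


Hyperplanes of U(5,18) are flats of rank 4.
In a uniform matroid, these are exactly the (4)-element subsets.
Count = C(18,4) = (18 * 17 * 16 * 15) / (1 * 2 * 3 * 4) = 3060.

3060


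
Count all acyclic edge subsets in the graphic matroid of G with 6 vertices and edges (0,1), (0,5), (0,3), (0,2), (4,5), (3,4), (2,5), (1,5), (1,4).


An independent set in a graphic matroid is an acyclic edge subset.
G has 6 vertices and 9 edges.
Enumerate all 2^9 = 512 subsets, checking for acyclicity.
Total independent sets = 292.

292


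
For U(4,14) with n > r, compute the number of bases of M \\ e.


Deleting e from U(4,14) gives U(4,13) since n > r.
Bases of U(4,13) = C(13,4) = 13! / (4! * 9!) = 715.

715


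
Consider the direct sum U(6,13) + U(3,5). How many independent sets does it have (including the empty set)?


For a direct sum, |I(M1+M2)| = |I(M1)| * |I(M2)|.
|I(U(6,13))| = sum C(13,k) for k=0..6 = 4096.
|I(U(3,5))| = sum C(5,k) for k=0..3 = 26.
Total = 4096 * 26 = 106496.

106496


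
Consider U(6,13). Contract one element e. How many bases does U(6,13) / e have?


Contracting e from U(6,13) gives U(5,12).
Bases of U(5,12) = (12 choose 5) = 792.

792


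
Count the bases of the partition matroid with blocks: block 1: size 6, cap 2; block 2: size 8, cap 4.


A basis picks exactly ci elements from block i.
Number of bases = product of C(|Si|, ci).
= C(6,2) * C(8,4)
= 15 * 70
= 1050.

1050


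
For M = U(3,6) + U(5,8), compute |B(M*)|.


(M1+M2)* = M1* + M2*.
M1* = U(3,6), bases: C(6,3) = 20.
M2* = U(3,8), bases: C(8,3) = 56.
|B(M*)| = 20 * 56 = 1120.

1120


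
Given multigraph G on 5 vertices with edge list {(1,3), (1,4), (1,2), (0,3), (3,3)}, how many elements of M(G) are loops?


In a graphic matroid, a loop is a self-loop edge (u,u) with rank 0.
Examining all 5 edges for self-loops...
Self-loops found: (3,3)
Number of loops = 1.

1


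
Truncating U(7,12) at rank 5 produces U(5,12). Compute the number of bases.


Truncating U(7,12) to rank 5 gives U(5,12).
Bases of U(5,12) are all 5-element subsets of 12 elements.
Number of bases = C(12,5) = 12! / (5! * 7!) = 792.

792


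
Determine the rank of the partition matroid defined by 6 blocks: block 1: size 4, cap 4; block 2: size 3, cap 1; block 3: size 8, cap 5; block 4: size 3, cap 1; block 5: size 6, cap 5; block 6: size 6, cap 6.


Rank of a partition matroid = sum of min(|Si|, ci) for each block.
= min(4,4) + min(3,1) + min(8,5) + min(3,1) + min(6,5) + min(6,6)
= 4 + 1 + 5 + 1 + 5 + 6
= 22.

22


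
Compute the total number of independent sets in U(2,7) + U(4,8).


For a direct sum, |I(M1+M2)| = |I(M1)| * |I(M2)|.
|I(U(2,7))| = sum C(7,k) for k=0..2 = 29.
|I(U(4,8))| = sum C(8,k) for k=0..4 = 163.
Total = 29 * 163 = 4727.

4727


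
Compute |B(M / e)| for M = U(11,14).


Contracting e from U(11,14) gives U(10,13).
Bases of U(10,13) = C(13,10) = 286.

286


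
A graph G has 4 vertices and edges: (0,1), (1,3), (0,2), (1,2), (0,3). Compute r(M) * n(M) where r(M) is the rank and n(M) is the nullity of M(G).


r(M) = |V| - c = 4 - 1 = 3.
nullity = |E| - r(M) = 5 - 3 = 2.
Product = 3 * 2 = 6.

6


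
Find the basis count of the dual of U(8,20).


The dual of U(r,n) is U(n-r, n) = U(12,20).
Bases of U(12,20) are all (12)-element subsets.
|B(M*)| = C(20,12) = 20! / (12! * 8!) = 125970.

125970


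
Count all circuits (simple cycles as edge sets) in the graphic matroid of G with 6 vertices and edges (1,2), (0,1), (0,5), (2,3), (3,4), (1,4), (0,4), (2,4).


A circuit in a graphic matroid = edge set of a simple cycle.
G has 6 vertices and 8 edges.
Enumerating all minimal edge subsets forming cycles...
Total circuits found: 6.

6


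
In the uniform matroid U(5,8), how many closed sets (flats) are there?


Flats of U(5,8): every subset of size < 5 is a flat, plus E itself.
Count = C(8,0) + C(8,1) + C(8,2) + C(8,3) + C(8,4) + 1
     = 1 + 8 + 28 + 56 + 70 + 1
     = 164.

164
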